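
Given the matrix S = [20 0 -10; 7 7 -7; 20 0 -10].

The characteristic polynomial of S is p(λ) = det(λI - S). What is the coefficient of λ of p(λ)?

p(λ) = λ^3 - 17λ^2 + 70λ.
The coefficient of λ is 70.

70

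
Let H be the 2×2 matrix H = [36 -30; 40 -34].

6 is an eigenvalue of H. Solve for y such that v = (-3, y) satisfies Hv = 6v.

We need (H - 6I)v = 0.
H - 6I = [[30, -30], [40, -40]].
Row 1: (30)·-3 + (-30)·y = 0
Row 2: (40)·-3 + (-40)·y = 0
Solving gives y = -3.
Check: H·(-3, -3) = (-18, -18) = 6·(-3, -3).

-3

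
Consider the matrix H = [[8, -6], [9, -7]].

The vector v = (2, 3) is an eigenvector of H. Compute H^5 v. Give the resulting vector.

First find the eigenvalue: Hv = (-2, -3) = -1·(2, 3), so λ = -1.
Then H^5 v = λ^5·v = (-1)^5·(2, 3) = -1·(2, 3) = (-2, -3).

(-2, -3)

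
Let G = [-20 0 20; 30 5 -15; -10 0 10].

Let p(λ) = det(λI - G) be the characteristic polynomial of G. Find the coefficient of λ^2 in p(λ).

5

The coefficient of λ^2 of det(λI - G) is −trace(G).
trace(G) = (-20) + (5) + (10) = -5, so the coefficient is 5.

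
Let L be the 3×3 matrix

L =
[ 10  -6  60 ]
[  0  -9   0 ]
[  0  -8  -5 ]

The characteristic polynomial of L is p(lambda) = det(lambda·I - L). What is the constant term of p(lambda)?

-450

p(lambda) = lambda^3 + 4·lambda^2 - 95·lambda - 450.
The constant term is -450.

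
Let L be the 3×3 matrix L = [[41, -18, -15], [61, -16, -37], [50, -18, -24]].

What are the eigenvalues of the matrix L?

-9, 2, 8

The characteristic polynomial is p(λ) = det(λI - L).
Expanding along the first row, p(λ) = λ^3 - λ^2 - 74λ + 144.
Try λ = 2: p(2) = 0, so 2 is a root.
Dividing by (λ - 2) leaves λ^2 + λ - 72.
The quadratic factors as (λ + 9)·(λ - 8).
Eigenvalues: -9, 2, 8.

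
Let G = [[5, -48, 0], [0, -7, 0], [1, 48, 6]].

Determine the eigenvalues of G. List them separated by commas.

The characteristic polynomial is p(r) = det(rI - G).
Expanding the 3×3 determinant: p(r) = r^3 - 4r^2 - 47r + 210.
Try r = -7: p(-7) = 0, so -7 is a root.
Dividing by (r + 7) leaves r^2 - 11r + 30.
The quadratic factors as (r - 5)·(r - 6).
Eigenvalues: -7, 5, 6.

-7, 5, 6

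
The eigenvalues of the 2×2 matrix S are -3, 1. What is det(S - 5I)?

If S has eigenvalues -3, 1, then S - 5I has eigenvalues -8, -4.
det(S - 5I) = (-8) · (-4) = 32.

32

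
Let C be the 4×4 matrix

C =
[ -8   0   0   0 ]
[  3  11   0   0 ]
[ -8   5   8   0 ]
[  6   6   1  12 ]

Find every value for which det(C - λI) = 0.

C is lower triangular, so its eigenvalues are the diagonal entries.
Diagonal: -8, 11, 8, 12.

-8, 8, 11, 12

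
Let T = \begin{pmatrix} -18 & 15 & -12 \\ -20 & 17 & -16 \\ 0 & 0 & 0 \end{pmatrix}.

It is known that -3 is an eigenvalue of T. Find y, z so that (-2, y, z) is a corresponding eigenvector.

-2, 0

We need (T + 3I)v = 0.
T + 3I = [[-15, 15, -12], [-20, 20, -16], [0, 0, 3]].
Row 1: (-15)·-2 + (15)·y + (-12)·z = 0
Row 2: (-20)·-2 + (20)·y + (-16)·z = 0
Row 3: (0)·-2 + (0)·y + (3)·z = 0
Solving gives y = -2, z = 0.
Check: T·(-2, -2, 0) = (6, 6, 0) = -3·(-2, -2, 0).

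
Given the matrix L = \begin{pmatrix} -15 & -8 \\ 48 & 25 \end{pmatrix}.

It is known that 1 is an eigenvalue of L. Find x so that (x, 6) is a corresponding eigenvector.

We need (L - 1I)v = 0.
L - 1I = [[-16, -8], [48, 24]].
Row 1: (-16)·x + (-8)·6 = 0
Row 2: (48)·x + (24)·6 = 0
Solving gives x = -3.
Check: L·(-3, 6) = (-3, 6) = 1·(-3, 6).

-3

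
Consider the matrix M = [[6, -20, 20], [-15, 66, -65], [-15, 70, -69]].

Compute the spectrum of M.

Set up det(λI - M) = 0.
Expanding the 3×3 determinant: p(λ) = λ^3 - 3λ^2 - 22λ + 24.
Try λ = 6: p(6) = 0, so 6 is a root.
Dividing by (λ - 6) leaves λ^2 + 3λ - 4.
The quadratic factors as (λ + 4)·(λ - 1).
Eigenvalues: -4, 1, 6.

-4, 1, 6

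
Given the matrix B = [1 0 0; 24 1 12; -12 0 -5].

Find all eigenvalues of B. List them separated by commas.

-5, 1, 1

The characteristic polynomial is p(s) = det(sI - B).
Cofactor expansion gives p(s) = s^3 + 3s^2 - 9s + 5.
Since p(1) = 0, s = 1 is a root.
Dividing by (s - 1) leaves s^2 + 4s - 5.
The quadratic factors as (s + 5)·(s - 1).
Eigenvalues: -5, 1, 1.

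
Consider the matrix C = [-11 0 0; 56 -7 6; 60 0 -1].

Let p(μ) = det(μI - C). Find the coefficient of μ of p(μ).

95

p(μ) = μ^3 + 19μ^2 + 95μ + 77.
The coefficient of μ is 95.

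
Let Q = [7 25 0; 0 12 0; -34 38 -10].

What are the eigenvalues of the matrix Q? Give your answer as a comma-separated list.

Set up det(λI - Q) = 0.
Expanding the 3×3 determinant: p(λ) = λ^3 - 9λ^2 - 106λ + 840.
Rational-root test: λ = 7 gives p(7) = 0.
Dividing by (λ - 7) leaves λ^2 - 2λ - 120.
The quadratic factors as (λ + 10)·(λ - 12).
Eigenvalues: -10, 7, 12.

-10, 7, 12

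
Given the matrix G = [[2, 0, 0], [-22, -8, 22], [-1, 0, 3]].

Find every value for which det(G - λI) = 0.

Set up det(sI - G) = 0.
Expanding along the first row, p(s) = s^3 + 3s^2 - 34s + 48.
Rational-root test: s = 2 gives p(2) = 0.
Dividing by (s - 2) leaves s^2 + 5s - 24.
The quadratic factors as (s + 8)·(s - 3).
Eigenvalues: -8, 2, 3.

-8, 2, 3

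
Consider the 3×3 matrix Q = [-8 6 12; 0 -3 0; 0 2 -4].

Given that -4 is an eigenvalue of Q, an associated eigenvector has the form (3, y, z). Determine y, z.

We need (Q + 4I)v = 0.
Q + 4I = [[-4, 6, 12], [0, 1, 0], [0, 2, 0]].
Row 1: (-4)·3 + (6)·y + (12)·z = 0
Row 2: (0)·3 + (1)·y + (0)·z = 0
Row 3: (0)·3 + (2)·y + (0)·z = 0
Solving gives y = 0, z = 1.
Check: Q·(3, 0, 1) = (-12, 0, -4) = -4·(3, 0, 1).

0, 1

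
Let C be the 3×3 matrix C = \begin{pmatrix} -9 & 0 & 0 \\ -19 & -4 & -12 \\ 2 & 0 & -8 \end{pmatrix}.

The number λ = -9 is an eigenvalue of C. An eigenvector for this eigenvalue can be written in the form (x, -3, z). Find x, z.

3, -6

We need (C + 9I)v = 0.
C + 9I = [[0, 0, 0], [-19, 5, -12], [2, 0, 1]].
Row 1: (0)·x + (0)·-3 + (0)·z = 0
Row 2: (-19)·x + (5)·-3 + (-12)·z = 0
Row 3: (2)·x + (0)·-3 + (1)·z = 0
Solving gives x = 3, z = -6.
Check: C·(3, -3, -6) = (-27, 27, 54) = -9·(3, -3, -6).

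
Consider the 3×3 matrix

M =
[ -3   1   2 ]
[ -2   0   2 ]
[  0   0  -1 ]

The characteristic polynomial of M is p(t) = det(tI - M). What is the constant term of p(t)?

2

p(t) = t^3 + 4t^2 + 5t + 2.
The constant term is 2.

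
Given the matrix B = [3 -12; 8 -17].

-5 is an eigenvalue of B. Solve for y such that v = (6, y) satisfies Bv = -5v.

We need (B + 5I)v = 0.
B + 5I = [[8, -12], [8, -12]].
Row 1: (8)·6 + (-12)·y = 0
Row 2: (8)·6 + (-12)·y = 0
Solving gives y = 4.
Check: B·(6, 4) = (-30, -20) = -5·(6, 4).

4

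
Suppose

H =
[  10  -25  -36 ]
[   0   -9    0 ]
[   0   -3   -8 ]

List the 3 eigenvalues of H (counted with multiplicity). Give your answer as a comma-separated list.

-9, -8, 10

Set up det(rI - H) = 0.
Cofactor expansion gives p(r) = r^3 + 7r^2 - 98r - 720.
Try r = -8: p(-8) = 0, so -8 is a root.
Factor out (r + 8): p(r) = (r + 8)·(r^2 - r - 90).
The quadratic factors as (r + 9)·(r - 10).
Eigenvalues: -9, -8, 10.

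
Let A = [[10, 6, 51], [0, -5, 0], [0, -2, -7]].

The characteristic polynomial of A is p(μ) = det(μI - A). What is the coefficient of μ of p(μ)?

-85

p(μ) = μ^3 + 2μ^2 - 85μ - 350.
The coefficient of μ is -85.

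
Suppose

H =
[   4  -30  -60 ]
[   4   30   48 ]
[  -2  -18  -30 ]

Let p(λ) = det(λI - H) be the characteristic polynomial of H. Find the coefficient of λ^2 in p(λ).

-4

The coefficient of λ^2 of det(λI - H) is −trace(H).
trace(H) = (4) + (30) + (-30) = 4, so the coefficient is -4.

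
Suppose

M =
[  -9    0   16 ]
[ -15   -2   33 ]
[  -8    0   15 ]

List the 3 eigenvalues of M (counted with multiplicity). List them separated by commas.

-2, -1, 7

The characteristic polynomial is p(μ) = det(μI - M).
Expanding along the first row, p(μ) = μ^3 - 4μ^2 - 19μ - 14.
Try μ = -1: p(-1) = 0, so -1 is a root.
Dividing by (μ + 1) leaves μ^2 - 5μ - 14.
The quadratic factors as (μ + 2)·(μ - 7).
Eigenvalues: -2, -1, 7.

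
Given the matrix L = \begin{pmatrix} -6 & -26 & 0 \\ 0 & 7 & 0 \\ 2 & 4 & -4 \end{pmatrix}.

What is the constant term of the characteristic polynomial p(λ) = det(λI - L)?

p(0) = det(0·I − L) = det(−L) = (−1)^3·det(L).
det(L) = 168, so p(0) = -168.

-168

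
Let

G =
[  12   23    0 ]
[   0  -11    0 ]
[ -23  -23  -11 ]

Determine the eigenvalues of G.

-11, -11, 12

The characteristic polynomial is p(s) = det(sI - G).
Cofactor expansion gives p(s) = s^3 + 10s^2 - 143s - 1452.
Rational-root test: s = -11 gives p(-11) = 0.
Factor out (s + 11): p(s) = (s + 11)·(s^2 - s - 132).
The quadratic factors as (s + 11)·(s - 12).
Eigenvalues: -11, -11, 12.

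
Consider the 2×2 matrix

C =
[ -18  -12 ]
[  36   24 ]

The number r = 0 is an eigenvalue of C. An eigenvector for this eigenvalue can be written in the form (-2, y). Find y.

3

We need (C)v = 0.
C = [[-18, -12], [36, 24]].
Row 1: (-18)·-2 + (-12)·y = 0
Row 2: (36)·-2 + (24)·y = 0
Solving gives y = 3.
Check: C·(-2, 3) = (0, 0) = 0·(-2, 3).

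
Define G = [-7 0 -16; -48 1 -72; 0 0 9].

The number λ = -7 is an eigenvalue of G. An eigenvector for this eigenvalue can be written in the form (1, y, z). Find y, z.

6, 0

We need (G + 7I)v = 0.
G + 7I = [[0, 0, -16], [-48, 8, -72], [0, 0, 16]].
Row 1: (0)·1 + (0)·y + (-16)·z = 0
Row 2: (-48)·1 + (8)·y + (-72)·z = 0
Row 3: (0)·1 + (0)·y + (16)·z = 0
Solving gives y = 6, z = 0.
Check: G·(1, 6, 0) = (-7, -42, 0) = -7·(1, 6, 0).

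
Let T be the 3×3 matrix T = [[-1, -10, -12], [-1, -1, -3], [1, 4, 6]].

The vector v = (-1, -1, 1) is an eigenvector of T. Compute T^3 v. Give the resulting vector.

First find the eigenvalue: Tv = (-1, -1, 1) = 1·(-1, -1, 1), so λ = 1.
Then T^3 v = λ^3·v = 1^3·(-1, -1, 1) = 1·(-1, -1, 1) = (-1, -1, 1).

(-1, -1, 1)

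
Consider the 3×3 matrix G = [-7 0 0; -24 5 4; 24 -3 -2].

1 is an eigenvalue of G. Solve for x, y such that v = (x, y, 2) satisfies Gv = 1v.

We need (G - 1I)v = 0.
G - 1I = [[-8, 0, 0], [-24, 4, 4], [24, -3, -3]].
Row 1: (-8)·x + (0)·y + (0)·2 = 0
Row 2: (-24)·x + (4)·y + (4)·2 = 0
Row 3: (24)·x + (-3)·y + (-3)·2 = 0
Solving gives x = 0, y = -2.
Check: G·(0, -2, 2) = (0, -2, 2) = 1·(0, -2, 2).

0, -2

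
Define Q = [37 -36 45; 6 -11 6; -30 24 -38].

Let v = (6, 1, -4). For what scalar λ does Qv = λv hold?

1

Compute Qv: Q·(6, 1, -4) = (6, 1, -4).
Since Qv = λv, compare component 1: 6 = λ·6, so λ = 1.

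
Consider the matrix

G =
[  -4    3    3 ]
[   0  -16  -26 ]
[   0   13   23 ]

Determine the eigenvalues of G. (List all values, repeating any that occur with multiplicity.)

Set up det(λI - G) = 0.
Expanding along the first row, p(λ) = λ^3 - 3λ^2 - 58λ - 120.
Rational-root test: λ = 10 gives p(10) = 0.
Factor out (λ - 10): p(λ) = (λ - 10)·(λ^2 + 7λ + 12).
The quadratic factors as (λ + 4)·(λ + 3).
Eigenvalues: -4, -3, 10.

-4, -3, 10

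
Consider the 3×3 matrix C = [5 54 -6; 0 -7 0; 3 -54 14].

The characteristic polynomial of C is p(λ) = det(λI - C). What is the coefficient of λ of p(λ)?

-45

p(λ) = λ^3 - 12λ^2 - 45λ + 616.
The coefficient of λ is -45.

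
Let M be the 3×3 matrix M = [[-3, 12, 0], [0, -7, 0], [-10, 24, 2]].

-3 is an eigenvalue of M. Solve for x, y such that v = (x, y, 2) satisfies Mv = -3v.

We need (M + 3I)v = 0.
M + 3I = [[0, 12, 0], [0, -4, 0], [-10, 24, 5]].
Row 1: (0)·x + (12)·y + (0)·2 = 0
Row 2: (0)·x + (-4)·y + (0)·2 = 0
Row 3: (-10)·x + (24)·y + (5)·2 = 0
Solving gives x = 1, y = 0.
Check: M·(1, 0, 2) = (-3, 0, -6) = -3·(1, 0, 2).

1, 0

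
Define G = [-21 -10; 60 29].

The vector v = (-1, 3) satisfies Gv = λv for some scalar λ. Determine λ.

9

Compute Gv: G·(-1, 3) = (-9, 27).
Since Gv = λv, compare component 1: -9 = λ·-1, so λ = 9.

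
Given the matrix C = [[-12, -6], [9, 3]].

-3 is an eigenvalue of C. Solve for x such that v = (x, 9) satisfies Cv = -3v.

-6

We need (C + 3I)v = 0.
C + 3I = [[-9, -6], [9, 6]].
Row 1: (-9)·x + (-6)·9 = 0
Row 2: (9)·x + (6)·9 = 0
Solving gives x = -6.
Check: C·(-6, 9) = (18, -27) = -3·(-6, 9).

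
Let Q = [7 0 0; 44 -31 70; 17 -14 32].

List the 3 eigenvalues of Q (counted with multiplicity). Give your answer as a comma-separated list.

The characteristic polynomial is p(λ) = det(λI - Q).
Expanding along the first row, p(λ) = λ^3 - 8λ^2 - 5λ + 84.
Try λ = 4: p(4) = 0, so 4 is a root.
Dividing by (λ - 4) leaves λ^2 - 4λ - 21.
The quadratic factors as (λ + 3)·(λ - 7).
Eigenvalues: -3, 4, 7.

-3, 4, 7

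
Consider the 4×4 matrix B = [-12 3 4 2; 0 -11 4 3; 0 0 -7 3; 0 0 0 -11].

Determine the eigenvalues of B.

-12, -11, -11, -7

B is upper triangular, so its eigenvalues are the diagonal entries.
Diagonal: -12, -11, -7, -11.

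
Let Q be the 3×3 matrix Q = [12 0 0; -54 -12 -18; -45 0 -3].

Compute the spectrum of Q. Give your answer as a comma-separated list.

Compute the characteristic polynomial p(μ) = det(μI - Q).
Expanding along the first row, p(μ) = μ^3 + 3μ^2 - 144μ - 432.
Since p(-3) = 0, μ = -3 is a root.
Dividing by (μ + 3) leaves μ^2 - 144.
The quadratic factors as (μ + 12)·(μ - 12).
Eigenvalues: -12, -3, 12.

-12, -3, 12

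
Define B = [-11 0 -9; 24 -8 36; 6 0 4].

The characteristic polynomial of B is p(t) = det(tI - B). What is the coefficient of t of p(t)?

66

p(t) = t^3 + 15t^2 + 66t + 80.
The coefficient of t is 66.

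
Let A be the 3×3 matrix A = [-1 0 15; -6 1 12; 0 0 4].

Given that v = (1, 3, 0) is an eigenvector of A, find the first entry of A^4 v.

First find the eigenvalue: Av = (-1, -3, 0) = -1·(1, 3, 0), so λ = -1.
Then A^4 v = λ^4·v = (-1)^4·(1, 3, 0) = 1·(1, 3, 0) = (1, 3, 0).

1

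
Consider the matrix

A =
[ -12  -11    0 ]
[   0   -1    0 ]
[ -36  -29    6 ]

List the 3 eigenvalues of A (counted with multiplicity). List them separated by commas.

-12, -1, 6

Compute the characteristic polynomial p(t) = det(tI - A).
Expanding the 3×3 determinant: p(t) = t^3 + 7t^2 - 66t - 72.
Try t = 6: p(6) = 0, so 6 is a root.
Factor out (t - 6): p(t) = (t - 6)·(t^2 + 13t + 12).
The quadratic factors as (t + 12)·(t + 1).
Eigenvalues: -12, -1, 6.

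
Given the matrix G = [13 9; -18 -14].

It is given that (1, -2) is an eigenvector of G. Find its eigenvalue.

-5

Compute Gv: G·(1, -2) = (-5, 10).
Since Gv = λv, compare component 1: -5 = λ·1, so λ = -5.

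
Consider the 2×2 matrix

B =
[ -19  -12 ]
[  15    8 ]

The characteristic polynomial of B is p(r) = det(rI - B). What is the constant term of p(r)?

p(r) = r^2 + 11r + 28.
The constant term is 28.

28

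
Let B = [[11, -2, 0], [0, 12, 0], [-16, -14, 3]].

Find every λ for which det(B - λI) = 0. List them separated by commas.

3, 11, 12

The characteristic polynomial is p(μ) = det(μI - B).
Expanding the 3×3 determinant: p(μ) = μ^3 - 26μ^2 + 201μ - 396.
Since p(3) = 0, μ = 3 is a root.
Factor out (μ - 3): p(μ) = (μ - 3)·(μ^2 - 23μ + 132).
The quadratic factors as (μ - 11)·(μ - 12).
Eigenvalues: 3, 11, 12.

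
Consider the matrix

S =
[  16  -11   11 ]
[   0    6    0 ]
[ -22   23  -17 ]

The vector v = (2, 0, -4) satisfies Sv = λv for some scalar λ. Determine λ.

Compute Sv: S·(2, 0, -4) = (-12, 0, 24).
Since Sv = λv, compare component 1: -12 = λ·2, so λ = -6.

-6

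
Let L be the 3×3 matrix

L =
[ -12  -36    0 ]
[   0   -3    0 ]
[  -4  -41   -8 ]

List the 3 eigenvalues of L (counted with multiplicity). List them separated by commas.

-12, -8, -3

Set up det(sI - L) = 0.
Expanding the 3×3 determinant: p(s) = s^3 + 23s^2 + 156s + 288.
Since p(-12) = 0, s = -12 is a root.
Factor out (s + 12): p(s) = (s + 12)·(s^2 + 11s + 24).
The quadratic factors as (s + 8)·(s + 3).
Eigenvalues: -12, -8, -3.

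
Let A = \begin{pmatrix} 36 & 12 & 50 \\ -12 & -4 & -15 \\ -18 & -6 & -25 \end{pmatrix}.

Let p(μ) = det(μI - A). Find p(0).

0

p(0) = det(0·I − A) = det(−A) = (−1)^3·det(A).
det(A) = 0, so p(0) = 0.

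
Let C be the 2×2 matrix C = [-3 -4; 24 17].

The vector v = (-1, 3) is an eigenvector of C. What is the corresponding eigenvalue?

9

Compute Cv: C·(-1, 3) = (-9, 27).
Since Cv = λv, compare component 1: -9 = λ·-1, so λ = 9.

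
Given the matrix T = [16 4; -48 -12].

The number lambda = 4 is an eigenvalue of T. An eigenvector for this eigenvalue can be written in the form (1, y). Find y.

-3

We need (T - 4I)v = 0.
T - 4I = [[12, 4], [-48, -16]].
Row 1: (12)·1 + (4)·y = 0
Row 2: (-48)·1 + (-16)·y = 0
Solving gives y = -3.
Check: T·(1, -3) = (4, -12) = 4·(1, -3).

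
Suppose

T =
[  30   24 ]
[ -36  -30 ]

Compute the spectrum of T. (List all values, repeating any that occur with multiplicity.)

-6, 6

det(T - λI) = (30 - λ)(-30 - λ) - (24)·(-36) = λ^2 - 36.
This factors as (λ + 6)·(λ - 6) = 0.
Eigenvalues: -6, 6.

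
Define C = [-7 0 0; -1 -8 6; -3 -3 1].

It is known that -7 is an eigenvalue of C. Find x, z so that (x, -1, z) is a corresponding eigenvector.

We need (C + 7I)v = 0.
C + 7I = [[0, 0, 0], [-1, -1, 6], [-3, -3, 8]].
Row 1: (0)·x + (0)·-1 + (0)·z = 0
Row 2: (-1)·x + (-1)·-1 + (6)·z = 0
Row 3: (-3)·x + (-3)·-1 + (8)·z = 0
Solving gives x = 1, z = 0.
Check: C·(1, -1, 0) = (-7, 7, 0) = -7·(1, -1, 0).

1, 0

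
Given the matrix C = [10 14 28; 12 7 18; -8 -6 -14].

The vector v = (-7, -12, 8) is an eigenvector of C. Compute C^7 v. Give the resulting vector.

First find the eigenvalue: Cv = (-14, -24, 16) = 2·(-7, -12, 8), so λ = 2.
Then C^7 v = λ^7·v = 2^7·(-7, -12, 8) = 128·(-7, -12, 8) = (-896, -1536, 1024).

(-896, -1536, 1024)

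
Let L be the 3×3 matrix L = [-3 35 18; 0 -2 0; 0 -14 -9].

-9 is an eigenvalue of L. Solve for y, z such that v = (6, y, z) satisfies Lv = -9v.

We need (L + 9I)v = 0.
L + 9I = [[6, 35, 18], [0, 7, 0], [0, -14, 0]].
Row 1: (6)·6 + (35)·y + (18)·z = 0
Row 2: (0)·6 + (7)·y + (0)·z = 0
Row 3: (0)·6 + (-14)·y + (0)·z = 0
Solving gives y = 0, z = -2.
Check: L·(6, 0, -2) = (-54, 0, 18) = -9·(6, 0, -2).

0, -2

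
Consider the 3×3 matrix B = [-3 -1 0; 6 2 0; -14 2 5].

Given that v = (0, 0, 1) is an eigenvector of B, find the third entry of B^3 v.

First find the eigenvalue: Bv = (0, 0, 5) = 5·(0, 0, 1), so λ = 5.
Then B^3 v = λ^3·v = 5^3·(0, 0, 1) = 125·(0, 0, 1) = (0, 0, 125).

125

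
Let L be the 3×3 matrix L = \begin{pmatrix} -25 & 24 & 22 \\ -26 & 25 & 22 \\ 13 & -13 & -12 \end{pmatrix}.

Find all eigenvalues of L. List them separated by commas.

Compute the characteristic polynomial p(t) = det(tI - L).
Expanding along the first row, p(t) = t^3 + 12t^2 - t - 12.
Since p(1) = 0, t = 1 is a root.
Factor out (t - 1): p(t) = (t - 1)·(t^2 + 13t + 12).
The quadratic factors as (t + 12)·(t + 1).
Eigenvalues: -12, -1, 1.

-12, -1, 1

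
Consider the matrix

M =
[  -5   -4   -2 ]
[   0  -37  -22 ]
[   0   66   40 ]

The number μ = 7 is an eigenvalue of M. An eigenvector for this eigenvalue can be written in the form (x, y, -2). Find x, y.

0, 1

We need (M - 7I)v = 0.
M - 7I = [[-12, -4, -2], [0, -44, -22], [0, 66, 33]].
Row 1: (-12)·x + (-4)·y + (-2)·-2 = 0
Row 2: (0)·x + (-44)·y + (-22)·-2 = 0
Row 3: (0)·x + (66)·y + (33)·-2 = 0
Solving gives x = 0, y = 1.
Check: M·(0, 1, -2) = (0, 7, -14) = 7·(0, 1, -2).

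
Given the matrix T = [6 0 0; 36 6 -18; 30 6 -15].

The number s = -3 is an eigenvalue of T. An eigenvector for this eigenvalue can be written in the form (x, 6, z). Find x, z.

We need (T + 3I)v = 0.
T + 3I = [[9, 0, 0], [36, 9, -18], [30, 6, -12]].
Row 1: (9)·x + (0)·6 + (0)·z = 0
Row 2: (36)·x + (9)·6 + (-18)·z = 0
Row 3: (30)·x + (6)·6 + (-12)·z = 0
Solving gives x = 0, z = 3.
Check: T·(0, 6, 3) = (0, -18, -9) = -3·(0, 6, 3).

0, 3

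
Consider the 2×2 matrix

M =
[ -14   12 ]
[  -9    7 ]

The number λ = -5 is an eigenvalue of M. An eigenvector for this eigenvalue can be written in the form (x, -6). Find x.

-8

We need (M + 5I)v = 0.
M + 5I = [[-9, 12], [-9, 12]].
Row 1: (-9)·x + (12)·-6 = 0
Row 2: (-9)·x + (12)·-6 = 0
Solving gives x = -8.
Check: M·(-8, -6) = (40, 30) = -5·(-8, -6).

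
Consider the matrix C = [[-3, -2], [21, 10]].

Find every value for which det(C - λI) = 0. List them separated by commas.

3, 4

det(C - λI) = (-3 - λ)(10 - λ) - (-2)·(21) = λ^2 - 7λ + 12.
This factors as (λ - 3)·(λ - 4) = 0.
Eigenvalues: 3, 4.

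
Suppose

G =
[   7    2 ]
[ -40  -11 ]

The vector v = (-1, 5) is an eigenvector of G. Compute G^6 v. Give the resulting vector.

First find the eigenvalue: Gv = (3, -15) = -3·(-1, 5), so λ = -3.
Then G^6 v = λ^6·v = (-3)^6·(-1, 5) = 729·(-1, 5) = (-729, 3645).

(-729, 3645)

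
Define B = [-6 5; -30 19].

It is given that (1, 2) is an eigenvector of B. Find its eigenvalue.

Compute Bv: B·(1, 2) = (4, 8).
Since Bv = λv, compare component 1: 4 = λ·1, so λ = 4.

4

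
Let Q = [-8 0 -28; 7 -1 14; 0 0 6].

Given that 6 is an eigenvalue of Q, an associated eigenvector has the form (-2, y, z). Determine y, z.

We need (Q - 6I)v = 0.
Q - 6I = [[-14, 0, -28], [7, -7, 14], [0, 0, 0]].
Row 1: (-14)·-2 + (0)·y + (-28)·z = 0
Row 2: (7)·-2 + (-7)·y + (14)·z = 0
Row 3: (0)·-2 + (0)·y + (0)·z = 0
Solving gives y = 0, z = 1.
Check: Q·(-2, 0, 1) = (-12, 0, 6) = 6·(-2, 0, 1).

0, 1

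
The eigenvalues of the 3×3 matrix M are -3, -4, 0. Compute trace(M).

-7

trace(M) is the sum of the eigenvalues: (-3) + (-4) + (0) = -7.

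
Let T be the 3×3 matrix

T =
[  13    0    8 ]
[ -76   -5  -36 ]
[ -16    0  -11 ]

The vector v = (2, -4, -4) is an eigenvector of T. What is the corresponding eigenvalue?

Compute Tv: T·(2, -4, -4) = (-6, 12, 12).
Since Tv = λv, compare component 1: -6 = λ·2, so λ = -3.

-3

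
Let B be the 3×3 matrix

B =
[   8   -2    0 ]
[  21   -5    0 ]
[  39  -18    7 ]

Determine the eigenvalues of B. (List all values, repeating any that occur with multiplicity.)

Compute the characteristic polynomial p(lambda) = det(lambda·I - B).
Cofactor expansion gives p(lambda) = lambda^3 - 10·lambda^2 + 23·lambda - 14.
Rational-root test: lambda = 2 gives p(2) = 0.
Dividing by (lambda - 2) leaves lambda^2 - 8·lambda + 7.
The quadratic factors as (lambda - 1)·(lambda - 7).
Eigenvalues: 1, 2, 7.

1, 2, 7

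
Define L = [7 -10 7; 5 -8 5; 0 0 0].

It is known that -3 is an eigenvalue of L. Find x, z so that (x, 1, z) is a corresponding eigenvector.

We need (L + 3I)v = 0.
L + 3I = [[10, -10, 7], [5, -5, 5], [0, 0, 3]].
Row 1: (10)·x + (-10)·1 + (7)·z = 0
Row 2: (5)·x + (-5)·1 + (5)·z = 0
Row 3: (0)·x + (0)·1 + (3)·z = 0
Solving gives x = 1, z = 0.
Check: L·(1, 1, 0) = (-3, -3, 0) = -3·(1, 1, 0).

1, 0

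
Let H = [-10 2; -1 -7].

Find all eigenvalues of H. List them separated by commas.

det(H - lambda·I) = (-10 - lambda)(-7 - lambda) - (2)·(-1) = lambda^2 + 17·lambda + 72.
This factors as (lambda + 9)·(lambda + 8) = 0.
Eigenvalues: -9, -8.

-9, -8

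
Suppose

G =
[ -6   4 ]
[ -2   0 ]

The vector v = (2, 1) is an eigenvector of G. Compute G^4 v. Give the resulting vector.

First find the eigenvalue: Gv = (-8, -4) = -4·(2, 1), so λ = -4.
Then G^4 v = λ^4·v = (-4)^4·(2, 1) = 256·(2, 1) = (512, 256).

(512, 256)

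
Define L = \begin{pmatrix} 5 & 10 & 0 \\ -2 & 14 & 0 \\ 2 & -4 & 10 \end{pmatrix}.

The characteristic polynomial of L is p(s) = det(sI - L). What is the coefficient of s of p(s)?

280

p(s) = s^3 - 29s^2 + 280s - 900.
The coefficient of s is 280.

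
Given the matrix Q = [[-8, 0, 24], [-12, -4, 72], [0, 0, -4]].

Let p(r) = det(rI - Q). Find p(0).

p(0) = det(0·I − Q) = det(−Q) = (−1)^3·det(Q).
det(Q) = -128, so p(0) = 128.

128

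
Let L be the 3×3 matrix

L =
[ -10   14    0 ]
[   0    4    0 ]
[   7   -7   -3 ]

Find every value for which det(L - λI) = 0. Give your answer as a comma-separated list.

The characteristic polynomial is p(μ) = det(μI - L).
Cofactor expansion gives p(μ) = μ^3 + 9μ^2 - 22μ - 120.
Rational-root test: μ = 4 gives p(4) = 0.
Dividing by (μ - 4) leaves μ^2 + 13μ + 30.
The quadratic factors as (μ + 10)·(μ + 3).
Eigenvalues: -10, -3, 4.

-10, -3, 4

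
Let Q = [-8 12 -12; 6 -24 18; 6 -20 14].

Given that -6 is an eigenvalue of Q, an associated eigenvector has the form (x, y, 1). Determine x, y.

0, 1

We need (Q + 6I)v = 0.
Q + 6I = [[-2, 12, -12], [6, -18, 18], [6, -20, 20]].
Row 1: (-2)·x + (12)·y + (-12)·1 = 0
Row 2: (6)·x + (-18)·y + (18)·1 = 0
Row 3: (6)·x + (-20)·y + (20)·1 = 0
Solving gives x = 0, y = 1.
Check: Q·(0, 1, 1) = (0, -6, -6) = -6·(0, 1, 1).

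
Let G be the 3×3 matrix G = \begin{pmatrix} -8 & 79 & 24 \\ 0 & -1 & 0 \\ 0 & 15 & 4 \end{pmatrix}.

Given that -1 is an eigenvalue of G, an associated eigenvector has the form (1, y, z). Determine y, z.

We need (G + 1I)v = 0.
G + 1I = [[-7, 79, 24], [0, 0, 0], [0, 15, 5]].
Row 1: (-7)·1 + (79)·y + (24)·z = 0
Row 2: (0)·1 + (0)·y + (0)·z = 0
Row 3: (0)·1 + (15)·y + (5)·z = 0
Solving gives y = 1, z = -3.
Check: G·(1, 1, -3) = (-1, -1, 3) = -1·(1, 1, -3).

1, -3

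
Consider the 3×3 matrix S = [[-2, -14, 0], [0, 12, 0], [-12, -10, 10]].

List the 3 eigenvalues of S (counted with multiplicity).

-2, 10, 12

Set up det(tI - S) = 0.
Expanding along the first row, p(t) = t^3 - 20t^2 + 76t + 240.
Try t = 10: p(10) = 0, so 10 is a root.
Dividing by (t - 10) leaves t^2 - 10t - 24.
The quadratic factors as (t + 2)·(t - 12).
Eigenvalues: -2, 10, 12.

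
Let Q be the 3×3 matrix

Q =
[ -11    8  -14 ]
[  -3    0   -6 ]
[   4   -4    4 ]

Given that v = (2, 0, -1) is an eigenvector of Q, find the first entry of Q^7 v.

-32768

First find the eigenvalue: Qv = (-8, 0, 4) = -4·(2, 0, -1), so λ = -4.
Then Q^7 v = λ^7·v = (-4)^7·(2, 0, -1) = -16384·(2, 0, -1) = (-32768, 0, 16384).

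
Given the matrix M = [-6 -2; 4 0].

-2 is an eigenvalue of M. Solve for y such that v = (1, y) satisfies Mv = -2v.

-2

We need (M + 2I)v = 0.
M + 2I = [[-4, -2], [4, 2]].
Row 1: (-4)·1 + (-2)·y = 0
Row 2: (4)·1 + (2)·y = 0
Solving gives y = -2.
Check: M·(1, -2) = (-2, 4) = -2·(1, -2).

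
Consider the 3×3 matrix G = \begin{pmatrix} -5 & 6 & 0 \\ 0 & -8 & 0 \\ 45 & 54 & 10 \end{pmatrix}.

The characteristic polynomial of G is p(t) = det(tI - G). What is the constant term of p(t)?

-400

p(t) = t^3 + 3t^2 - 90t - 400.
The constant term is -400.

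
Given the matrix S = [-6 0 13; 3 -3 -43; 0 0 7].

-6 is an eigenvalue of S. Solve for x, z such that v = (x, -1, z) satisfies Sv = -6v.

1, 0

We need (S + 6I)v = 0.
S + 6I = [[0, 0, 13], [3, 3, -43], [0, 0, 13]].
Row 1: (0)·x + (0)·-1 + (13)·z = 0
Row 2: (3)·x + (3)·-1 + (-43)·z = 0
Row 3: (0)·x + (0)·-1 + (13)·z = 0
Solving gives x = 1, z = 0.
Check: S·(1, -1, 0) = (-6, 6, 0) = -6·(1, -1, 0).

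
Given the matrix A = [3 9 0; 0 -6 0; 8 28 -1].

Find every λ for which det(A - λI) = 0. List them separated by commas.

Set up det(rI - A) = 0.
Expanding the 3×3 determinant: p(r) = r^3 + 4r^2 - 15r - 18.
Try r = -1: p(-1) = 0, so -1 is a root.
Factor out (r + 1): p(r) = (r + 1)·(r^2 + 3r - 18).
The quadratic factors as (r + 6)·(r - 3).
Eigenvalues: -6, -1, 3.

-6, -1, 3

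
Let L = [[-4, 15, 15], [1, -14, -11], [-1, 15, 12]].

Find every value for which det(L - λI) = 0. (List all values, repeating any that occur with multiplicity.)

Set up det(μI - L) = 0.
Expanding the 3×3 determinant: p(μ) = μ^3 + 6μ^2 + 5μ - 12.
Try μ = 1: p(1) = 0, so 1 is a root.
Dividing by (μ - 1) leaves μ^2 + 7μ + 12.
The quadratic factors as (μ + 4)·(μ + 3).
Eigenvalues: -4, -3, 1.

-4, -3, 1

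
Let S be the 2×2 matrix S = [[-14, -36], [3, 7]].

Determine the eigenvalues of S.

det(S - λI) = (-14 - λ)(7 - λ) - (-36)·(3) = λ^2 + 7λ + 10.
This factors as (λ + 5)·(λ + 2) = 0.
Eigenvalues: -5, -2.

-5, -2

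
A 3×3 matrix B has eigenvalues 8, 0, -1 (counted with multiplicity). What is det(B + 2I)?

20

If B has eigenvalues 8, 0, -1, then B + 2I has eigenvalues 10, 2, 1.
det(B + 2I) = (10) · (2) · (1) = 20.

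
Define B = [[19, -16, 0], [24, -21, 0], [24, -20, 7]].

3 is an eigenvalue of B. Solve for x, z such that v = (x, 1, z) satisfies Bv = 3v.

We need (B - 3I)v = 0.
B - 3I = [[16, -16, 0], [24, -24, 0], [24, -20, 4]].
Row 1: (16)·x + (-16)·1 + (0)·z = 0
Row 2: (24)·x + (-24)·1 + (0)·z = 0
Row 3: (24)·x + (-20)·1 + (4)·z = 0
Solving gives x = 1, z = -1.
Check: B·(1, 1, -1) = (3, 3, -3) = 3·(1, 1, -1).

1, -1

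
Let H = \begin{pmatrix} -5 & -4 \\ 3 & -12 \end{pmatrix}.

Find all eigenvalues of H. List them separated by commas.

det(H - λI) = (-5 - λ)(-12 - λ) - (-4)·(3) = λ^2 + 17λ + 72.
This factors as (λ + 9)·(λ + 8) = 0.
Eigenvalues: -9, -8.

-9, -8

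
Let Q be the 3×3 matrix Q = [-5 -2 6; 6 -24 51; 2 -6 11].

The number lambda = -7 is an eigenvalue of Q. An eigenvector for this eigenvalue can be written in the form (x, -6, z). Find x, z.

We need (Q + 7I)v = 0.
Q + 7I = [[2, -2, 6], [6, -17, 51], [2, -6, 18]].
Row 1: (2)·x + (-2)·-6 + (6)·z = 0
Row 2: (6)·x + (-17)·-6 + (51)·z = 0
Row 3: (2)·x + (-6)·-6 + (18)·z = 0
Solving gives x = 0, z = -2.
Check: Q·(0, -6, -2) = (0, 42, 14) = -7·(0, -6, -2).

0, -2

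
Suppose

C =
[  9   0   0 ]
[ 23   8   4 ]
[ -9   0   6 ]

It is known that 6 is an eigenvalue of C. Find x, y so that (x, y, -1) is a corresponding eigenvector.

We need (C - 6I)v = 0.
C - 6I = [[3, 0, 0], [23, 2, 4], [-9, 0, 0]].
Row 1: (3)·x + (0)·y + (0)·-1 = 0
Row 2: (23)·x + (2)·y + (4)·-1 = 0
Row 3: (-9)·x + (0)·y + (0)·-1 = 0
Solving gives x = 0, y = 2.
Check: C·(0, 2, -1) = (0, 12, -6) = 6·(0, 2, -1).

0, 2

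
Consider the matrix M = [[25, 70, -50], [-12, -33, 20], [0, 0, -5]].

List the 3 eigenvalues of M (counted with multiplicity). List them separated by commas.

Compute the characteristic polynomial p(r) = det(rI - M).
Expanding the 3×3 determinant: p(r) = r^3 + 13r^2 + 55r + 75.
Rational-root test: r = -3 gives p(-3) = 0.
Factor out (r + 3): p(r) = (r + 3)·(r^2 + 10r + 25).
The quadratic factor is (r + 5)^2.
Eigenvalues: -5, -5, -3.

-5, -5, -3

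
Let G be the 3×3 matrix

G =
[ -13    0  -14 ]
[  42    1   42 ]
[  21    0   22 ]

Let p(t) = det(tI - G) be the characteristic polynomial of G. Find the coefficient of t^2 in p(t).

-10

The coefficient of t^2 of det(tI - G) is −trace(G).
trace(G) = (-13) + (1) + (22) = 10, so the coefficient is -10.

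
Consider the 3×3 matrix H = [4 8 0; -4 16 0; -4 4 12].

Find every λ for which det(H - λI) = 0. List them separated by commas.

8, 12, 12

The characteristic polynomial is p(λ) = det(λI - H).
Cofactor expansion gives p(λ) = λ^3 - 32λ^2 + 336λ - 1152.
Rational-root test: λ = 12 gives p(12) = 0.
Factor out (λ - 12): p(λ) = (λ - 12)·(λ^2 - 20λ + 96).
The quadratic factors as (λ - 8)·(λ - 12).
Eigenvalues: 8, 12, 12.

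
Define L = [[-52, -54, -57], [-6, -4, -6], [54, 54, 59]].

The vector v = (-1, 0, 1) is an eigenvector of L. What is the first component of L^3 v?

First find the eigenvalue: Lv = (-5, 0, 5) = 5·(-1, 0, 1), so λ = 5.
Then L^3 v = λ^3·v = 5^3·(-1, 0, 1) = 125·(-1, 0, 1) = (-125, 0, 125).

-125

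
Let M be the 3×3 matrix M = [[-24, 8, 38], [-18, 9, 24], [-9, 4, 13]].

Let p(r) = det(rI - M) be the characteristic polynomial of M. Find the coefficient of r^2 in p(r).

The coefficient of r^2 of det(rI - M) is −trace(M).
trace(M) = (-24) + (9) + (13) = -2, so the coefficient is 2.

2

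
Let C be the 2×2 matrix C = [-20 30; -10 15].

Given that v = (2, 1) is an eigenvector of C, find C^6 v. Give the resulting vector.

First find the eigenvalue: Cv = (-10, -5) = -5·(2, 1), so λ = -5.
Then C^6 v = λ^6·v = (-5)^6·(2, 1) = 15625·(2, 1) = (31250, 15625).

(31250, 15625)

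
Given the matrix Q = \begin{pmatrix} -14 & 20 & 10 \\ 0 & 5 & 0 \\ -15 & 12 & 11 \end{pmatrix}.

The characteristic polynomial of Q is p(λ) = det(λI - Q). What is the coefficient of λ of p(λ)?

p(λ) = λ^3 - 2λ^2 - 19λ + 20.
The coefficient of λ is -19.

-19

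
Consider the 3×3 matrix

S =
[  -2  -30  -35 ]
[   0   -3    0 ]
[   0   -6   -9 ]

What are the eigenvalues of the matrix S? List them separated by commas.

Set up det(tI - S) = 0.
Cofactor expansion gives p(t) = t^3 + 14t^2 + 51t + 54.
Try t = -9: p(-9) = 0, so -9 is a root.
Factor out (t + 9): p(t) = (t + 9)·(t^2 + 5t + 6).
The quadratic factors as (t + 3)·(t + 2).
Eigenvalues: -9, -3, -2.

-9, -3, -2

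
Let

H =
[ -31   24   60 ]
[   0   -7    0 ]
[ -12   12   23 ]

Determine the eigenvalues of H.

-7, -7, -1

Set up det(λI - H) = 0.
Cofactor expansion gives p(λ) = λ^3 + 15λ^2 + 63λ + 49.
Try λ = -1: p(-1) = 0, so -1 is a root.
Factor out (λ + 1): p(λ) = (λ + 1)·(λ^2 + 14λ + 49).
The quadratic factor is (λ + 7)^2.
Eigenvalues: -7, -7, -1.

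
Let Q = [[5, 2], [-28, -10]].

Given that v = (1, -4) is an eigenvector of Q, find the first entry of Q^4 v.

81

First find the eigenvalue: Qv = (-3, 12) = -3·(1, -4), so λ = -3.
Then Q^4 v = λ^4·v = (-3)^4·(1, -4) = 81·(1, -4) = (81, -324).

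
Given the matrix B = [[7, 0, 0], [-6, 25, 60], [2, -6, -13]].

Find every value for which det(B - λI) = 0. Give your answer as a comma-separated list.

The characteristic polynomial is p(t) = det(tI - B).
Expanding the 3×3 determinant: p(t) = t^3 - 19t^2 + 119t - 245.
Since p(5) = 0, t = 5 is a root.
Dividing by (t - 5) leaves t^2 - 14t + 49.
The quadratic factor is (t - 7)^2.
Eigenvalues: 5, 7, 7.

5, 7, 7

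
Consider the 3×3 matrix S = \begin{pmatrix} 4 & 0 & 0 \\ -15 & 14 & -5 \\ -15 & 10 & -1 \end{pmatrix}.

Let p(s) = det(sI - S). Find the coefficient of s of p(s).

p(s) = s^3 - 17s^2 + 88s - 144.
The coefficient of s is 88.

88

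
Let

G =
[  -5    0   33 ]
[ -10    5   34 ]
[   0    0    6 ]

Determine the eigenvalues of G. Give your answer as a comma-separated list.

-5, 5, 6

Set up det(lambda·I - G) = 0.
Expanding the 3×3 determinant: p(lambda) = lambda^3 - 6·lambda^2 - 25·lambda + 150.
Try lambda = -5: p(-5) = 0, so -5 is a root.
Dividing by (lambda + 5) leaves lambda^2 - 11·lambda + 30.
The quadratic factors as (lambda - 5)·(lambda - 6).
Eigenvalues: -5, 5, 6.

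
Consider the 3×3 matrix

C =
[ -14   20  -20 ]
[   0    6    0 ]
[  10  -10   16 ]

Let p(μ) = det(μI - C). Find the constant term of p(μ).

144

p(μ) = μ^3 - 8μ^2 - 12μ + 144.
The constant term is 144.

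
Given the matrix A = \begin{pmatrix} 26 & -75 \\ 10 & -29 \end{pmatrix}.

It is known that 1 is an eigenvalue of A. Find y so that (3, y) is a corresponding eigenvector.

1

We need (A - 1I)v = 0.
A - 1I = [[25, -75], [10, -30]].
Row 1: (25)·3 + (-75)·y = 0
Row 2: (10)·3 + (-30)·y = 0
Solving gives y = 1.
Check: A·(3, 1) = (3, 1) = 1·(3, 1).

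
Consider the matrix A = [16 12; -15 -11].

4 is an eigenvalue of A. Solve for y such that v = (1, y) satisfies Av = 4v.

We need (A - 4I)v = 0.
A - 4I = [[12, 12], [-15, -15]].
Row 1: (12)·1 + (12)·y = 0
Row 2: (-15)·1 + (-15)·y = 0
Solving gives y = -1.
Check: A·(1, -1) = (4, -4) = 4·(1, -1).

-1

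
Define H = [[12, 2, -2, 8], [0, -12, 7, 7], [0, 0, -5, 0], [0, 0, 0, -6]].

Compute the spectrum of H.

-12, -6, -5, 12

H is upper triangular, so its eigenvalues are the diagonal entries.
Diagonal: 12, -12, -5, -6.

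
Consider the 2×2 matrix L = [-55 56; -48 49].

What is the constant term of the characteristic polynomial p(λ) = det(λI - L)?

p(0) = det(0·I − L) = det(−L) = (−1)^2·det(L).
det(L) = -7, so p(0) = -7.

-7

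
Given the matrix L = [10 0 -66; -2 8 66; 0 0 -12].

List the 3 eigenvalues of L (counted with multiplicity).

Set up det(lambda·I - L) = 0.
Expanding along the first row, p(lambda) = lambda^3 - 6·lambda^2 - 136·lambda + 960.
Since p(8) = 0, lambda = 8 is a root.
Factor out (lambda - 8): p(lambda) = (lambda - 8)·(lambda^2 + 2·lambda - 120).
The quadratic factors as (lambda + 12)·(lambda - 10).
Eigenvalues: -12, 8, 10.

-12, 8, 10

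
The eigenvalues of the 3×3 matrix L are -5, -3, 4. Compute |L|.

60

det(L) is the product of the eigenvalues: (-5) · (-3) · (4) = 60.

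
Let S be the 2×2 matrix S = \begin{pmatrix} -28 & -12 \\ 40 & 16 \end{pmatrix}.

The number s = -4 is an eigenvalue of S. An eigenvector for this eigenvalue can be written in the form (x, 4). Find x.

-2

We need (S + 4I)v = 0.
S + 4I = [[-24, -12], [40, 20]].
Row 1: (-24)·x + (-12)·4 = 0
Row 2: (40)·x + (20)·4 = 0
Solving gives x = -2.
Check: S·(-2, 4) = (8, -16) = -4·(-2, 4).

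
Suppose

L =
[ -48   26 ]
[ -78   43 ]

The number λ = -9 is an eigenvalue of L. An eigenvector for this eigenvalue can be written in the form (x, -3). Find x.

-2

We need (L + 9I)v = 0.
L + 9I = [[-39, 26], [-78, 52]].
Row 1: (-39)·x + (26)·-3 = 0
Row 2: (-78)·x + (52)·-3 = 0
Solving gives x = -2.
Check: L·(-2, -3) = (18, 27) = -9·(-2, -3).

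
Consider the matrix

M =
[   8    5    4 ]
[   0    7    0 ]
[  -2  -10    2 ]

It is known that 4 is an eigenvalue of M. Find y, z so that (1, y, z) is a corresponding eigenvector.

We need (M - 4I)v = 0.
M - 4I = [[4, 5, 4], [0, 3, 0], [-2, -10, -2]].
Row 1: (4)·1 + (5)·y + (4)·z = 0
Row 2: (0)·1 + (3)·y + (0)·z = 0
Row 3: (-2)·1 + (-10)·y + (-2)·z = 0
Solving gives y = 0, z = -1.
Check: M·(1, 0, -1) = (4, 0, -4) = 4·(1, 0, -1).

0, -1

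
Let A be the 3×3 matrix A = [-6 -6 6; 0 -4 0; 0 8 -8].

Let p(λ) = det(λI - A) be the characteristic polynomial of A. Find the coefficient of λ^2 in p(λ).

The coefficient of λ^2 of det(λI - A) is −trace(A).
trace(A) = (-6) + (-4) + (-8) = -18, so the coefficient is 18.

18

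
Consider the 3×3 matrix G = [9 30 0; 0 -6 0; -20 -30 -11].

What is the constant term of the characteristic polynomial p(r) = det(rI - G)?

p(0) = det(0·I − G) = det(−G) = (−1)^3·det(G).
det(G) = 594, so p(0) = -594.

-594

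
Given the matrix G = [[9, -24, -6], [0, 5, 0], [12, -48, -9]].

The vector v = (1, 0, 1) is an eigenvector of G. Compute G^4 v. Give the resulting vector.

(81, 0, 81)

First find the eigenvalue: Gv = (3, 0, 3) = 3·(1, 0, 1), so λ = 3.
Then G^4 v = λ^4·v = 3^4·(1, 0, 1) = 81·(1, 0, 1) = (81, 0, 81).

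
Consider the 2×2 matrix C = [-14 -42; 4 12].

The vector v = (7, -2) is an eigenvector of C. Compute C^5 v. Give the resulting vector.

(-224, 64)

First find the eigenvalue: Cv = (-14, 4) = -2·(7, -2), so λ = -2.
Then C^5 v = λ^5·v = (-2)^5·(7, -2) = -32·(7, -2) = (-224, 64).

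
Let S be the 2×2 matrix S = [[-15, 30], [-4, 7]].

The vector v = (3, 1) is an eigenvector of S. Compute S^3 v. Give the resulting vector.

First find the eigenvalue: Sv = (-15, -5) = -5·(3, 1), so λ = -5.
Then S^3 v = λ^3·v = (-5)^3·(3, 1) = -125·(3, 1) = (-375, -125).

(-375, -125)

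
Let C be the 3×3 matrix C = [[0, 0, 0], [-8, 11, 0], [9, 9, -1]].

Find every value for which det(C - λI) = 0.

C is lower triangular, so its eigenvalues are the diagonal entries.
Diagonal: 0, 11, -1.

-1, 0, 11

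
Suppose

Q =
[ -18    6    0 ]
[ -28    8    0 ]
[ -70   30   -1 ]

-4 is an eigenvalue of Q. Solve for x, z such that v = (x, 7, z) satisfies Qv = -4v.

We need (Q + 4I)v = 0.
Q + 4I = [[-14, 6, 0], [-28, 12, 0], [-70, 30, 3]].
Row 1: (-14)·x + (6)·7 + (0)·z = 0
Row 2: (-28)·x + (12)·7 + (0)·z = 0
Row 3: (-70)·x + (30)·7 + (3)·z = 0
Solving gives x = 3, z = 0.
Check: Q·(3, 7, 0) = (-12, -28, 0) = -4·(3, 7, 0).

3, 0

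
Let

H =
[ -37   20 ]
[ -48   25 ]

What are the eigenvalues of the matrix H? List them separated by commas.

-7, -5

det(H - λI) = (-37 - λ)(25 - λ) - (20)·(-48) = λ^2 + 12λ + 35.
This factors as (λ + 7)·(λ + 5) = 0.
Eigenvalues: -7, -5.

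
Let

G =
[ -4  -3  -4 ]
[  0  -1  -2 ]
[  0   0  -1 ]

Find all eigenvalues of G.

-4, -1, -1

G is upper triangular, so its eigenvalues are the diagonal entries.
Diagonal: -4, -1, -1.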